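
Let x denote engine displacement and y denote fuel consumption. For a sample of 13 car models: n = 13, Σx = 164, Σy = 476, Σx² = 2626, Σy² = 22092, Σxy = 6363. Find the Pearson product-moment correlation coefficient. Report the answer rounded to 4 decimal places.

0.2222

Numerator: nΣxy − (Σx)(Σy) = 13·6363 − (164)(476) = 4655
Denominator: √[(nΣx²−(Σx)²)(nΣy²−(Σy)²)]
  nΣx²−(Σx)² = 13·2626 − 26896 = 7242;  nΣy²−(Σy)² = 13·22092 − 226576 = 60620
  √(7242·60620) = √439010040 = 20952.5664
r = 4655 / 20952.5664 = 0.2222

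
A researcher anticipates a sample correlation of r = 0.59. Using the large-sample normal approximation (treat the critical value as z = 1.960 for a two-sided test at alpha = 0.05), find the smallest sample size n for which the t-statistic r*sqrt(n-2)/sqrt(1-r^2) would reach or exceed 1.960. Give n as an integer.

r√(n−2)/√(1−r²) ≥ 1.960  ⇔  n−2 ≥ (1.960)²·(1−r²)/r²
(1−r²)/r² = (1−0.3481)/0.3481 = 1.8727
n ≥ 2 + 3.8416·1.8727 = 2 + 7.1942 = 9.1942
⌈9.1942⌉ = 10

10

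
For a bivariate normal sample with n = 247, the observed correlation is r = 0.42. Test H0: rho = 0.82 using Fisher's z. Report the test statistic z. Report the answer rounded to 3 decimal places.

-11.077

z_r = atanh(0.42) = 0.447692,  z_0 = atanh(0.82) = 1.156817
SE = 1/√(n−3) = 1/√244 = 0.064018
z = (z_r − z_0)/SE = (0.447692 − 1.156817) / 0.064018 = -0.709125 / 0.064018 = -11.077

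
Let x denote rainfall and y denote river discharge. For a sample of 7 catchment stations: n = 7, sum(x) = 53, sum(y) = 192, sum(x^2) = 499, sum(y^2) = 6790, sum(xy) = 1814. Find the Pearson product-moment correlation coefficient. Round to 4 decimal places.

0.9337

S_xy = nΣxy − ΣxΣy = 7·1814 − 53·192 = 12698 − 10176 = 2522
S_xx = nΣx² − (Σx)² = 7·499 − 53² = 3493 − 2809 = 684
S_yy = nΣy² − (Σy)² = 7·6790 − 192² = 47530 − 36864 = 10666
r = S_xy / √(S_xx·S_yy) = 2522 / √(684·10666) = 2522 / √7295544 = 2522 / 2701.0265 = 0.9337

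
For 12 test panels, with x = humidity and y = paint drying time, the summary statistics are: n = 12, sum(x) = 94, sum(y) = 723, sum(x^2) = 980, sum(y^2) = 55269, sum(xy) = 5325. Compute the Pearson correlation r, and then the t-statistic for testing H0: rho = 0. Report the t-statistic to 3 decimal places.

-0.647

Numerator: nΣxy − (Σx)(Σy) = 12·5325 − (94)(723) = -4062
Denominator: √[(nΣx²−(Σx)²)(nΣy²−(Σy)²)]
  nΣx²−(Σx)² = 12·980 − 8836 = 2924;  nΣy²−(Σy)² = 12·55269 − 522729 = 140499
  √(2924·140499) = √410819076 = 20268.6723
r = -4062 / 20268.6723 = -0.2004
t = r·√(n−2)/√(1−r²) = -0.2004·√10 / √(1−0.040160) = -0.633720 / 0.979714 = -0.647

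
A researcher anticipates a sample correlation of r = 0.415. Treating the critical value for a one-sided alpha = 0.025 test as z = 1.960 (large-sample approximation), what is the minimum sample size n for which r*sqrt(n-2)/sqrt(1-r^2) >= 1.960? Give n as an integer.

Need r·√(n−2)/√(1−r²) ≥ 1.960
√(n−2) ≥ 1.960·√(1−0.172225) / 0.415 = 1.960·0.909821 / 0.415 = 4.2970
n−2 ≥ 18.4642  ⇒  n ≥ 20.4642
Smallest integer n = 21

21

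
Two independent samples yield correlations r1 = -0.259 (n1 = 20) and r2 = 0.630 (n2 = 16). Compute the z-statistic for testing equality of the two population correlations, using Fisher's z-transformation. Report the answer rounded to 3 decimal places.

Fisher z-transforms: z1 = atanh(-0.259) = -0.265036, z2 = atanh(0.630) = 0.741416; difference d = -1.006452
Var(d) = 1/17 + 1/13 = 0.0588235 + 0.0769231 = 0.1357466
z = d/√Var(d) = -1.006452 / √0.1357466 = -1.006452 / 0.368438 = -2.732

-2.732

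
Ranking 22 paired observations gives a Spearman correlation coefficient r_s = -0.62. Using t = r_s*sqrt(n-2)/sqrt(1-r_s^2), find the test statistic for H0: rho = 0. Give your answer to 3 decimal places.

1 − r_s² = 1 − 0.3844 = 0.6156;  √(1−r_s²) = 0.784602
√(n−2) = √20 = 4.472136
t = r_s·√(n−2)/√(1−r_s²) = -0.62 · 4.472136 / 0.784602 = -3.534

-3.534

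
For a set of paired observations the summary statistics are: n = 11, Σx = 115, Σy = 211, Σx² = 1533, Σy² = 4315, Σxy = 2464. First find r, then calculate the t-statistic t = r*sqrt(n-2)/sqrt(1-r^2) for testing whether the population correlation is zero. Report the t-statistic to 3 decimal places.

Numerator: nΣxy − (Σx)(Σy) = 11·2464 − (115)(211) = 2839
Denominator: √[(nΣx²−(Σx)²)(nΣy²−(Σy)²)]
  nΣx²−(Σx)² = 11·1533 − 13225 = 3638;  nΣy²−(Σy)² = 11·4315 − 44521 = 2944
  √(3638·2944) = √10710272 = 3272.6552
r = 2839 / 3272.6552 = 0.8675
t = r·√(n−2)/√(1−r²) = 0.8675·√9 / √(1−0.752556) = 2.602500 / 0.497437 = 5.232

5.232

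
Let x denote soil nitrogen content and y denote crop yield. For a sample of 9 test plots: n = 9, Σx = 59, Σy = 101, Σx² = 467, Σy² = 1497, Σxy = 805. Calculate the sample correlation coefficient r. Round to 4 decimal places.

Numerator: nΣxy − (Σx)(Σy) = 9·805 − (59)(101) = 1286
Denominator: √[(nΣx²−(Σx)²)(nΣy²−(Σy)²)]
  nΣx²−(Σx)² = 9·467 − 3481 = 722;  nΣy²−(Σy)² = 9·1497 − 10201 = 3272
  √(722·3272) = √2362384 = 1537.0049
r = 1286 / 1537.0049 = 0.8367

0.8367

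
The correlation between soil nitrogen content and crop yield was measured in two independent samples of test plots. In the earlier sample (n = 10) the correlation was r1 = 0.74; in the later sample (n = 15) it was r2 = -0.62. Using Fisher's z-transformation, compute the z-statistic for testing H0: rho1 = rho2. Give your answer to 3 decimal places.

Fisher z-transforms: z1 = atanh(0.74) = 0.950479, z2 = atanh(-0.62) = -0.725005; difference d = 1.675484
Var(d) = 1/7 + 1/12 = 0.1428571 + 0.0833333 = 0.2261904
z = d/√Var(d) = 1.675484 / √0.2261904 = 1.675484 / 0.475595 = 3.523

3.523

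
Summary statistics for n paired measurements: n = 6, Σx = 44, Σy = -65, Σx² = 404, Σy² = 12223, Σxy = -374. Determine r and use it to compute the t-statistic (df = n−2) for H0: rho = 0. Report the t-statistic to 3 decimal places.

0.213

S_xy = nΣxy − ΣxΣy = 6·(-374) − 44·(-65) = -2244 − (-2860) = 616
S_xx = nΣx² − (Σx)² = 6·404 − 44² = 2424 − 1936 = 488
S_yy = nΣy² − (Σy)² = 6·12223 − (-65)² = 73338 − 4225 = 69113
r = S_xy / √(S_xx·S_yy) = 616 / √(488·69113) = 616 / √33727144 = 616 / 5807.5076 = 0.1061
t = r·√(n−2)/√(1−r²) = 0.1061·√4 / √(1−0.011257) = 0.212200 / 0.994356 = 0.213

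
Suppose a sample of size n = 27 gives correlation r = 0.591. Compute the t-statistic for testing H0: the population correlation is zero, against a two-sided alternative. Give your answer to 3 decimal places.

3.663

t = r·√(n−2) / √(1−r²) with r = 0.591, n = 27
  = 0.591·√25 / √(1 − 0.349281)
  = 0.591·5.000000 / 0.806672
  = 2.955000 / 0.806672 = 3.663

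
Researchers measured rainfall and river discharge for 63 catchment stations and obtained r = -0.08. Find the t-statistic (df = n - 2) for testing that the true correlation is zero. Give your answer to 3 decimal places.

t = r·√(n−2) / √(1−r²) with r = -0.08, n = 63
  = -0.08·√61 / √(1 − 0.0064)
  = -0.08·7.810250 / 0.996795
  = -0.624820 / 0.996795 = -0.627

-0.627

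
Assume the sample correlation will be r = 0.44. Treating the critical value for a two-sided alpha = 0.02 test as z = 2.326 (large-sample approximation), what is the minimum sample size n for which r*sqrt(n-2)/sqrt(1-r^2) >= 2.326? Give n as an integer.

25

Need r·√(n−2)/√(1−r²) ≥ 2.326
√(n−2) ≥ 2.326·√(1−0.1936) / 0.44 = 2.326·0.897998 / 0.44 = 4.7471
n−2 ≥ 22.5350  ⇒  n ≥ 24.5350
Smallest integer n = 25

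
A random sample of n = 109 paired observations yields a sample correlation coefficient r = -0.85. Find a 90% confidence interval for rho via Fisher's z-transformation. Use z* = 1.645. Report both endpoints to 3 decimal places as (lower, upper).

(-0.889, -0.799)

Fisher z: z_r = atanh(r) = ½·ln((1+(-0.85))/(1−(-0.85))) = -1.256153
SE(z) = 1/√(n−3) = 1/√106 = 0.097129
90% ⇒ z* = 1.645; margin = 1.645·0.097129 = 0.159777
CI on z-scale: (-1.415930, -1.096376)
Back-transform: tanh(-1.415930) = -0.888747, tanh(-1.096376) = -0.799193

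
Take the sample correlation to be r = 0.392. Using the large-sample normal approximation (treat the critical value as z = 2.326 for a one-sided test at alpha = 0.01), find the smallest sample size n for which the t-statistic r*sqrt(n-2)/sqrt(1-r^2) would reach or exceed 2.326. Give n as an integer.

Need r·√(n−2)/√(1−r²) ≥ 2.326
√(n−2) ≥ 2.326·√(1−0.153664) / 0.392 = 2.326·0.919965 / 0.392 = 5.4588
n−2 ≥ 29.7985  ⇒  n ≥ 31.7985
Smallest integer n = 32

32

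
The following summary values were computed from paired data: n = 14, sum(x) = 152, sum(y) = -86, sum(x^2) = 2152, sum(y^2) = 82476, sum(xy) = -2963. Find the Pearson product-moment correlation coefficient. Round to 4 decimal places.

-0.3165

Numerator: nΣxy − (Σx)(Σy) = 14·(-2963) − (152)(-86) = -28410
Denominator: √[(nΣx²−(Σx)²)(nΣy²−(Σy)²)]
  nΣx²−(Σx)² = 14·2152 − 23104 = 7024;  nΣy²−(Σy)² = 14·82476 − 7396 = 1147268
  √(7024·1147268) = √8058410432 = 89768.6495
r = -28410 / 89768.6495 = -0.3165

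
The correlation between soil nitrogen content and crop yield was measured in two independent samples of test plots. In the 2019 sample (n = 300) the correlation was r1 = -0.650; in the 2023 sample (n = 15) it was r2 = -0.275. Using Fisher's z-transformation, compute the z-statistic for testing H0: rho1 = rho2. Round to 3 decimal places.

Fisher z-transforms: z1 = atanh(-0.650) = -0.775299, z2 = atanh(-0.275) = -0.282265; difference d = -0.493034
Var(d) = 1/297 + 1/12 = 0.0033670 + 0.0833333 = 0.0867003
z = d/√Var(d) = -0.493034 / √0.0867003 = -0.493034 / 0.294449 = -1.674

-1.674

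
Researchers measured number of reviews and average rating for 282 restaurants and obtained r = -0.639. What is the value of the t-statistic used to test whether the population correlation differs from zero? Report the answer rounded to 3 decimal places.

1 − r² = 1 − 0.408321 = 0.591679;  √(1−r²) = 0.769207
√(n−2) = √280 = 16.733201
t = r·√(n−2)/√(1−r²) = -0.639 · 16.733201 / 0.769207 = -13.901

-13.901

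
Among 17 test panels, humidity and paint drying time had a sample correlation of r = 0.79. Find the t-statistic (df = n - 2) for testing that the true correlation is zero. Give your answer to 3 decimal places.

t = r·√(n−2) / √(1−r²) with r = 0.79, n = 17
  = 0.79·√15 / √(1 − 0.6241)
  = 0.79·3.872983 / 0.613107
  = 3.059657 / 0.613107 = 4.990

4.990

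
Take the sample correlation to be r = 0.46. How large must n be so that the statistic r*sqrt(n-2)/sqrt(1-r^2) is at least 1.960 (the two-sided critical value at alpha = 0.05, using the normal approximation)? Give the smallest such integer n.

Need r·√(n−2)/√(1−r²) ≥ 1.960
√(n−2) ≥ 1.960·√(1−0.2116) / 0.46 = 1.960·0.887919 / 0.46 = 3.7833
n−2 ≥ 14.3134  ⇒  n ≥ 16.3134
Smallest integer n = 17

17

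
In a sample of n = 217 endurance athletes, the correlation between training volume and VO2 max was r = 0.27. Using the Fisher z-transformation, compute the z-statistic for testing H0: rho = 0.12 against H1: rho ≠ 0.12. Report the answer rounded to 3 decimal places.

Fisher z: atanh(0.27) = 0.276864, atanh(0.12) = 0.120581
z = (z_r − z_0)·√(n−3) = (0.276864 − 0.120581)·√214 = 0.156283 · 14.628739 = 2.286

2.286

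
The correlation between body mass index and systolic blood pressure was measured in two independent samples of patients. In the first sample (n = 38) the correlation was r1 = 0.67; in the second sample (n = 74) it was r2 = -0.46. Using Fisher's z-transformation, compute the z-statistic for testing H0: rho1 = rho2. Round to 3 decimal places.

6.333

Fisher z-transforms: z1 = atanh(0.67) = 0.810743, z2 = atanh(-0.46) = -0.497311; difference d = 1.308054
Var(d) = 1/35 + 1/71 = 0.0285714 + 0.0140845 = 0.0426559
z = d/√Var(d) = 1.308054 / √0.0426559 = 1.308054 / 0.206533 = 6.333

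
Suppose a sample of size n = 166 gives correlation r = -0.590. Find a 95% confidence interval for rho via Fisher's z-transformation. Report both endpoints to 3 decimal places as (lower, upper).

z_r = atanh(-0.590) = -0.677666;  SE = 1/√(n−3) = 1/√163 = 0.078326
z-limits: -0.677666 ± 1.960·0.078326 = -0.677666 ± 0.153519 = [-0.831185, -0.524147]
ρ-limits: (tanh -0.831185, tanh -0.524147) = (-0.681, -0.481)

(-0.681, -0.481)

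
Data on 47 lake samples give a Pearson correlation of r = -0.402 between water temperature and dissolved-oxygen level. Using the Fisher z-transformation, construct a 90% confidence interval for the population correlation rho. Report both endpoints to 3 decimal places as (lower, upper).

(-0.588, -0.176)

Fisher z: z_r = atanh(r) = ½·ln((1+(-0.402))/(1−(-0.402))) = -0.426032
SE(z) = 1/√(n−3) = 1/√44 = 0.150756
90% ⇒ z* = 1.645; margin = 1.645·0.150756 = 0.247994
CI on z-scale: (-0.674026, -0.178038)
Back-transform: tanh(-0.674026) = -0.587622, tanh(-0.178038) = -0.176180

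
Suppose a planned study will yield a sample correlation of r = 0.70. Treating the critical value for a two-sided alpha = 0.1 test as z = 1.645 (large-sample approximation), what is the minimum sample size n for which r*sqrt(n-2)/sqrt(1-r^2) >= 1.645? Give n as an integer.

5

r√(n−2)/√(1−r²) ≥ 1.645  ⇔  n−2 ≥ (1.645)²·(1−r²)/r²
(1−r²)/r² = (1−0.4900)/0.4900 = 1.0408
n ≥ 2 + 2.706025·1.0408 = 2 + 2.8164 = 4.8164
⌈4.8164⌉ = 5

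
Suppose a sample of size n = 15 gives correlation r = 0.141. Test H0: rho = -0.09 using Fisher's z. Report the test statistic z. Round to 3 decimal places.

z_r = atanh(0.141) = 0.141946,  z_0 = atanh(-0.09) = -0.090244
SE = 1/√(n−3) = 1/√12 = 0.288675
z = (z_r − z_0)/SE = (0.141946 − (-0.090244)) / 0.288675 = 0.232190 / 0.288675 = 0.804

0.804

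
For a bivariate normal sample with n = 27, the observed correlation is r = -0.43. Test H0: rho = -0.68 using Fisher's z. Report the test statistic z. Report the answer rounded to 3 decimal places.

1.809

Fisher z: atanh(-0.43) = -0.459897, atanh(-0.68) = -0.829114
z = (z_r − z_0)·√(n−3) = (-0.459897 − (-0.829114))·√24 = 0.369217 · 4.898979 = 1.809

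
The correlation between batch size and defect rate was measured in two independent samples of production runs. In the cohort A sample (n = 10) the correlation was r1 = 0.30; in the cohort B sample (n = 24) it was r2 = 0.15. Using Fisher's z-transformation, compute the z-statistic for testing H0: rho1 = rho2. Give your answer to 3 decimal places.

Fisher z-transforms: z1 = atanh(0.30) = 0.309520, z2 = atanh(0.15) = 0.151140; difference d = 0.158380
Var(d) = 1/7 + 1/21 = 0.1428571 + 0.0476190 = 0.1904761
z = d/√Var(d) = 0.158380 / √0.1904761 = 0.158380 / 0.436436 = 0.363

0.363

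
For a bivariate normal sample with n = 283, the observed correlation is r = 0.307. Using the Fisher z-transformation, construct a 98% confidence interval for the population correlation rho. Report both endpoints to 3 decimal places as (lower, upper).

Fisher z: z_r = atanh(r) = ½·ln((1+0.307)/(1−0.307)) = 0.317230
SE(z) = 1/√(n−3) = 1/√280 = 0.059761
98% ⇒ z* = 2.326; margin = 2.326·0.059761 = 0.139004
CI on z-scale: (0.178226, 0.456234)
Back-transform: tanh(0.178226) = 0.176363, tanh(0.456234) = 0.427010

(0.176, 0.427)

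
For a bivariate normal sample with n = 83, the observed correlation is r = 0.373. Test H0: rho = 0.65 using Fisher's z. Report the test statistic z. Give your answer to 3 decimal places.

-3.429

Fisher z: atanh(0.373) = 0.391903, atanh(0.65) = 0.775299
z = (z_r − z_0)·√(n−3) = (0.391903 − 0.775299)·√80 = -0.383396 · 8.944272 = -3.429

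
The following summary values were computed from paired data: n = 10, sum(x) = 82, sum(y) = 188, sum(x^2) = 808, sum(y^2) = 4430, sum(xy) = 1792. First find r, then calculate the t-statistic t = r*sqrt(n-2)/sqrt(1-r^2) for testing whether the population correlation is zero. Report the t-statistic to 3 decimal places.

S_xy = nΣxy − ΣxΣy = 10·1792 − 82·188 = 17920 − 15416 = 2504
S_xx = nΣx² − (Σx)² = 10·808 − 82² = 8080 − 6724 = 1356
S_yy = nΣy² − (Σy)² = 10·4430 − 188² = 44300 − 35344 = 8956
r = S_xy / √(S_xx·S_yy) = 2504 / √(1356·8956) = 2504 / √12144336 = 2504 / 3484.8725 = 0.7185
t = r·√(n−2)/√(1−r²) = 0.7185·√8 / √(1−0.516242) = 2.032225 / 0.695527 = 2.922

2.922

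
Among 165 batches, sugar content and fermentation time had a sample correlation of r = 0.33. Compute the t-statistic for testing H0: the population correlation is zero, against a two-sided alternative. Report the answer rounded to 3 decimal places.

4.463

1 − r² = 1 − 0.1089 = 0.8911;  √(1−r²) = 0.943981
√(n−2) = √163 = 12.767145
t = r·√(n−2)/√(1−r²) = 0.33 · 12.767145 / 0.943981 = 4.463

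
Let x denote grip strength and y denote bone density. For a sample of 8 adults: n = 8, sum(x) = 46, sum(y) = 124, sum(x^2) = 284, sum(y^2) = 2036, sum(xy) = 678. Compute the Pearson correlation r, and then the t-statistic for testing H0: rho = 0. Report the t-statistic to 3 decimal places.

Numerator: nΣxy − (Σx)(Σy) = 8·678 − (46)(124) = -280
Denominator: √[(nΣx²−(Σx)²)(nΣy²−(Σy)²)]
  nΣx²−(Σx)² = 8·284 − 2116 = 156;  nΣy²−(Σy)² = 8·2036 − 15376 = 912
  √(156·912) = √142272 = 377.1896
r = -280 / 377.1896 = -0.7423
t = r·√(n−2)/√(1−r²) = -0.7423·√6 / √(1−0.551009) = -1.818256 / 0.670068 = -2.714

-2.714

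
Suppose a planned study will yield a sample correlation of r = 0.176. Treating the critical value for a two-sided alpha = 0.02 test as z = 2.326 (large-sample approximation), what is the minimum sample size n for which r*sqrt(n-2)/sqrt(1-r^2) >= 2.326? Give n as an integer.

r√(n−2)/√(1−r²) ≥ 2.326  ⇔  n−2 ≥ (2.326)²·(1−r²)/r²
(1−r²)/r² = (1−0.030976)/0.030976 = 31.2831
n ≥ 2 + 5.410276·31.2831 = 2 + 169.2502 = 171.2502
⌈171.2502⌉ = 172

172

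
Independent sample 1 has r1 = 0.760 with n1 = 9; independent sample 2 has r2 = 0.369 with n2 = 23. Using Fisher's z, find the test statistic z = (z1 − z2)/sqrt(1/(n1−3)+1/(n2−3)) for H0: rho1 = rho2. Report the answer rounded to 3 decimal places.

z1 = atanh(0.760) = 0.996215,  z2 = atanh(0.369) = 0.387265
SE = √(1/(n1−3) + 1/(n2−3)) = √(1/6 + 1/20) = √(0.1666667 + 0.0500000) = √0.2166667 = 0.465475
z = (z1 − z2)/SE = (0.996215 − 0.387265) / 0.465475 = 0.608950 / 0.465475 = 1.308

1.308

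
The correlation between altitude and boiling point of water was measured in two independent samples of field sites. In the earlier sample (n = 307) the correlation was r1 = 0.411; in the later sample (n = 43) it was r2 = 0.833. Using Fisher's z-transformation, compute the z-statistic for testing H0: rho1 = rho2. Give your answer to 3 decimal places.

-4.525

Fisher z-transforms: z1 = atanh(0.411) = 0.436814, z2 = atanh(0.833) = 1.197858; difference d = -0.761044
Var(d) = 1/304 + 1/40 = 0.0032895 + 0.0250000 = 0.0282895
z = d/√Var(d) = -0.761044 / √0.0282895 = -0.761044 / 0.168195 = -4.525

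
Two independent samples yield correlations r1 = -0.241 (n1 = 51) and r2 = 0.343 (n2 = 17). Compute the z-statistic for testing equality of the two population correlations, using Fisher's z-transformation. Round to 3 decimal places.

-1.986

z1 = atanh(-0.241) = -0.245836,  z2 = atanh(0.343) = 0.357489
SE = √(1/(n1−3) + 1/(n2−3)) = √(1/48 + 1/14) = √(0.0208333 + 0.0714286) = √0.0922619 = 0.303746
z = (z1 − z2)/SE = (-0.245836 − 0.357489) / 0.303746 = -0.603325 / 0.303746 = -1.986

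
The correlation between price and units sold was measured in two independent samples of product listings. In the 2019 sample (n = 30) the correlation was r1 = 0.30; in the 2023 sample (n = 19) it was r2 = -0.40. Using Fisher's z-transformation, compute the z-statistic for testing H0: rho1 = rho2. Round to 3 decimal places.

2.324

Fisher z-transforms: z1 = atanh(0.30) = 0.309520, z2 = atanh(-0.40) = -0.423649; difference d = 0.733169
Var(d) = 1/27 + 1/16 = 0.0370370 + 0.0625000 = 0.0995370
z = d/√Var(d) = 0.733169 / √0.0995370 = 0.733169 / 0.315495 = 2.324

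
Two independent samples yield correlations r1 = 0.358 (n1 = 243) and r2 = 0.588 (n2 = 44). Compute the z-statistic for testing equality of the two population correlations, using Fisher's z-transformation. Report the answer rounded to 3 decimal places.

z1 = atanh(0.358) = 0.374590,  z2 = atanh(0.588) = 0.674604
SE = √(1/(n1−3) + 1/(n2−3)) = √(1/240 + 1/41) = √(0.0041667 + 0.0243902) = √0.0285569 = 0.168988
z = (z1 − z2)/SE = (0.374590 − 0.674604) / 0.168988 = -0.300014 / 0.168988 = -1.775

-1.775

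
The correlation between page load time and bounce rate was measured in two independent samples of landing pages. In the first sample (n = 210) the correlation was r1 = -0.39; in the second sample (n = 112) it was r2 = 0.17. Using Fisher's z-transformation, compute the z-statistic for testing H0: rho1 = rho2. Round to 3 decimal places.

Fisher z-transforms: z1 = atanh(-0.39) = -0.411800, z2 = atanh(0.17) = 0.171667; difference d = -0.583467
Var(d) = 1/207 + 1/109 = 0.0048309 + 0.0091743 = 0.0140052
z = d/√Var(d) = -0.583467 / √0.0140052 = -0.583467 / 0.118344 = -4.930

-4.930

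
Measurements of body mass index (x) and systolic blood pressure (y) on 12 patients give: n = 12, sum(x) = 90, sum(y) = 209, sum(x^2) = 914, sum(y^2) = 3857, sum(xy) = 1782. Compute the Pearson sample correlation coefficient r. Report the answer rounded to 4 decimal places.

Numerator: nΣxy − (Σx)(Σy) = 12·1782 − (90)(209) = 2574
Denominator: √[(nΣx²−(Σx)²)(nΣy²−(Σy)²)]
  nΣx²−(Σx)² = 12·914 − 8100 = 2868;  nΣy²−(Σy)² = 12·3857 − 43681 = 2603
  √(2868·2603) = √7465404 = 2732.2892
r = 2574 / 2732.2892 = 0.9421

0.9421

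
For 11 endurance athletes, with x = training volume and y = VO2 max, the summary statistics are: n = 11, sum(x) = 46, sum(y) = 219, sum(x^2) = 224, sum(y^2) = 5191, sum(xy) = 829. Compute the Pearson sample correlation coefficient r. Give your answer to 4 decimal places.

Numerator: nΣxy − (Σx)(Σy) = 11·829 − (46)(219) = -955
Denominator: √[(nΣx²−(Σx)²)(nΣy²−(Σy)²)]
  nΣx²−(Σx)² = 11·224 − 2116 = 348;  nΣy²−(Σy)² = 11·5191 − 47961 = 9140
  √(348·9140) = √3180720 = 1783.4573
r = -955 / 1783.4573 = -0.5355

-0.5355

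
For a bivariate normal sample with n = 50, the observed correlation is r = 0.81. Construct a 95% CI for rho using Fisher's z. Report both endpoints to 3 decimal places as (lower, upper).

(0.686, 0.888)

Fisher z: z_r = atanh(r) = ½·ln((1+0.81)/(1−0.81)) = 1.127029
SE(z) = 1/√(n−3) = 1/√47 = 0.145865
95% ⇒ z* = 1.960; margin = 1.960·0.145865 = 0.285895
CI on z-scale: (0.841134, 1.412924)
Back-transform: tanh(0.841134) = 0.686409, tanh(1.412924) = 0.888113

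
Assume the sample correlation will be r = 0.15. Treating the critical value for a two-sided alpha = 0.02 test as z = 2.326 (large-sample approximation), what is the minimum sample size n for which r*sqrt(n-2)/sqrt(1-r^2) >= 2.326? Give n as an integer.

238

Need r·√(n−2)/√(1−r²) ≥ 2.326
√(n−2) ≥ 2.326·√(1−0.0225) / 0.15 = 2.326·0.988686 / 0.15 = 15.3312
n−2 ≥ 235.0457  ⇒  n ≥ 237.0457
Smallest integer n = 238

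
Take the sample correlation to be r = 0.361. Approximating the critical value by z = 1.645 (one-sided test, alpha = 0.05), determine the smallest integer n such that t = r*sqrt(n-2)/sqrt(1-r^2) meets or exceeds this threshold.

21

r√(n−2)/√(1−r²) ≥ 1.645  ⇔  n−2 ≥ (1.645)²·(1−r²)/r²
(1−r²)/r² = (1−0.130321)/0.130321 = 6.6734
n ≥ 2 + 2.706025·6.6734 = 2 + 18.0584 = 20.0584
⌈20.0584⌉ = 21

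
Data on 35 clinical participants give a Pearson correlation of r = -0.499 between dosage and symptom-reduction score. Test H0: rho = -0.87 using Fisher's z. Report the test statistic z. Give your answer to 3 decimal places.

Fisher z: atanh(-0.499) = -0.547974, atanh(-0.87) = -1.333080
z = (z_r − z_0)·√(n−3) = (-0.547974 − (-1.333080))·√32 = 0.785106 · 5.656854 = 4.441

4.441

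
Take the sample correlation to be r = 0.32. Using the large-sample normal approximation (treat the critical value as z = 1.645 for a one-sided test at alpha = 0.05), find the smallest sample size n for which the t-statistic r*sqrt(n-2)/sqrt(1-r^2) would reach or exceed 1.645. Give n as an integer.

26

Need r·√(n−2)/√(1−r²) ≥ 1.645
√(n−2) ≥ 1.645·√(1−0.1024) / 0.32 = 1.645·0.947418 / 0.32 = 4.8703
n−2 ≥ 23.7198  ⇒  n ≥ 25.7198
Smallest integer n = 26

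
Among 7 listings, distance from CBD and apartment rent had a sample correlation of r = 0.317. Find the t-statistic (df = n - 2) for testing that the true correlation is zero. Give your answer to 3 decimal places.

0.747

1 − r² = 1 − 0.100489 = 0.899511;  √(1−r²) = 0.948426
√(n−2) = √5 = 2.236068
t = r·√(n−2)/√(1−r²) = 0.317 · 2.236068 / 0.948426 = 0.747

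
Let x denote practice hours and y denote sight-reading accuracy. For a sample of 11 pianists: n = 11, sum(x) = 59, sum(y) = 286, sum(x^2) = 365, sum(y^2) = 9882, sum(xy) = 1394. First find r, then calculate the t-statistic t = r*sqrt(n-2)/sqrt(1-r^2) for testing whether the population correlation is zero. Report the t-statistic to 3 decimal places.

S_xy = nΣxy − ΣxΣy = 11·1394 − 59·286 = 15334 − 16874 = -1540
S_xx = nΣx² − (Σx)² = 11·365 − 59² = 4015 − 3481 = 534
S_yy = nΣy² − (Σy)² = 11·9882 − 286² = 108702 − 81796 = 26906
r = S_xy / √(S_xx·S_yy) = -1540 / √(534·26906) = -1540 / √14367804 = -1540 / 3790.4886 = -0.4063
t = r·√(n−2)/√(1−r²) = -0.4063·√9 / √(1−0.165080) = -1.218900 / 0.913740 = -1.334

-1.334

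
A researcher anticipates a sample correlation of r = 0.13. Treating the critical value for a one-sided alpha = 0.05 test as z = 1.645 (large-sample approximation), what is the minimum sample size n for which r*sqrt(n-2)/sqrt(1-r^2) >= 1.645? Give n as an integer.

160

r√(n−2)/√(1−r²) ≥ 1.645  ⇔  n−2 ≥ (1.645)²·(1−r²)/r²
(1−r²)/r² = (1−0.0169)/0.0169 = 58.1716
n ≥ 2 + 2.706025·58.1716 = 2 + 157.4138 = 159.4138
⌈159.4138⌉ = 160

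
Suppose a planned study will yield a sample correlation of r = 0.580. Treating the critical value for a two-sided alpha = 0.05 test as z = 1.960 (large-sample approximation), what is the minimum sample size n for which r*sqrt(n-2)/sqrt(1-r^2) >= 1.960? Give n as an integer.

10

r√(n−2)/√(1−r²) ≥ 1.960  ⇔  n−2 ≥ (1.960)²·(1−r²)/r²
(1−r²)/r² = (1−0.336400)/0.336400 = 1.9727
n ≥ 2 + 3.8416·1.9727 = 2 + 7.5783 = 9.5783
⌈9.5783⌉ = 10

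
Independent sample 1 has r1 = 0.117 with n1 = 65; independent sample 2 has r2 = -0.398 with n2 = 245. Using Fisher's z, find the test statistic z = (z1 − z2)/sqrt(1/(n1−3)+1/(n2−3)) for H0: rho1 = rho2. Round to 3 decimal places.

3.785

Fisher z-transforms: z1 = atanh(0.117) = 0.117538, z2 = atanh(-0.398) = -0.421270; difference d = 0.538808
Var(d) = 1/62 + 1/242 = 0.0161290 + 0.0041322 = 0.0202612
z = d/√Var(d) = 0.538808 / √0.0202612 = 0.538808 / 0.142342 = 3.785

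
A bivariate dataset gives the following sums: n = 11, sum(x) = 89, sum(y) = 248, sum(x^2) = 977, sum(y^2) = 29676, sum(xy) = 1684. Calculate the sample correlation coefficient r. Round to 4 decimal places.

S_xy = nΣxy − ΣxΣy = 11·1684 − 89·248 = 18524 − 22072 = -3548
S_xx = nΣx² − (Σx)² = 11·977 − 89² = 10747 − 7921 = 2826
S_yy = nΣy² − (Σy)² = 11·29676 − 248² = 326436 − 61504 = 264932
r = S_xy / √(S_xx·S_yy) = -3548 / √(2826·264932) = -3548 / √748697832 = -3548 / 27362.3433 = -0.1297

-0.1297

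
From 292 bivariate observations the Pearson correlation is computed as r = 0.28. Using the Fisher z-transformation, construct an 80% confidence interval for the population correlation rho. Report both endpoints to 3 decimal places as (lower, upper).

(0.209, 0.348)

Fisher z: z_r = atanh(r) = ½·ln((1+0.28)/(1−0.28)) = 0.287682
SE(z) = 1/√(n−3) = 1/√289 = 0.058824
80% ⇒ z* = 1.282; margin = 1.282·0.058824 = 0.075412
CI on z-scale: (0.212270, 0.363094)
Back-transform: tanh(0.212270) = 0.209138, tanh(0.363094) = 0.347936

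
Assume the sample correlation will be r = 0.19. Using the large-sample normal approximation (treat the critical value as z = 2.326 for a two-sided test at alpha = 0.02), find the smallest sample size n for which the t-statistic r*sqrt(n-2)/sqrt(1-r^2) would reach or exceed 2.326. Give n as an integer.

147

r√(n−2)/√(1−r²) ≥ 2.326  ⇔  n−2 ≥ (2.326)²·(1−r²)/r²
(1−r²)/r² = (1−0.0361)/0.0361 = 26.7008
n ≥ 2 + 5.410276·26.7008 = 2 + 144.4587 = 146.4587
⌈146.4587⌉ = 147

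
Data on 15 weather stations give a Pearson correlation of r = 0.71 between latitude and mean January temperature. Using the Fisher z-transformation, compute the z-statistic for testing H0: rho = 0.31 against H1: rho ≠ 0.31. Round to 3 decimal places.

1.963

z_r = atanh(0.71) = 0.887184,  z_0 = atanh(0.31) = 0.320545
SE = 1/√(n−3) = 1/√12 = 0.288675
z = (z_r − z_0)/SE = (0.887184 − 0.320545) / 0.288675 = 0.566639 / 0.288675 = 1.963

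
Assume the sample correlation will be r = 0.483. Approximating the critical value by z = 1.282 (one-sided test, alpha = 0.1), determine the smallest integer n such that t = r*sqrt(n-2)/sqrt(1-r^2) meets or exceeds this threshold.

8

Need r·√(n−2)/√(1−r²) ≥ 1.282
√(n−2) ≥ 1.282·√(1−0.233289) / 0.483 = 1.282·0.875620 / 0.483 = 2.3241
n−2 ≥ 5.4014  ⇒  n ≥ 7.4014
Smallest integer n = 8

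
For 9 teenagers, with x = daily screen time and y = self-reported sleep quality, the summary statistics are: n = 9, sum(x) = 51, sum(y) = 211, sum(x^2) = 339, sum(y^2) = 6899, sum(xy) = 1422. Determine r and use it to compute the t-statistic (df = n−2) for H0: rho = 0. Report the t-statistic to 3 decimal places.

2.780

S_xy = nΣxy − ΣxΣy = 9·1422 − 51·211 = 12798 − 10761 = 2037
S_xx = nΣx² − (Σx)² = 9·339 − 51² = 3051 − 2601 = 450
S_yy = nΣy² − (Σy)² = 9·6899 − 211² = 62091 − 44521 = 17570
r = S_xy / √(S_xx·S_yy) = 2037 / √(450·17570) = 2037 / √7906500 = 2037 / 2811.8499 = 0.7244
t = r·√(n−2)/√(1−r²) = 0.7244·√7 / √(1−0.524755) = 1.916582 / 0.689380 = 2.780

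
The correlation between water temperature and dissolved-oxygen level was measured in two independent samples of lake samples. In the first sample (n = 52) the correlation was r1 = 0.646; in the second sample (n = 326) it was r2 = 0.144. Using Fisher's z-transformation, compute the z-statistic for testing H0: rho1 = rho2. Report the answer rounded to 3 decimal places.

z1 = atanh(0.646) = 0.768403,  z2 = atanh(0.144) = 0.145008
SE = √(1/(n1−3) + 1/(n2−3)) = √(1/49 + 1/323) = √(0.0204082 + 0.0030960) = √0.0235042 = 0.153311
z = (z1 − z2)/SE = (0.768403 − 0.145008) / 0.153311 = 0.623395 / 0.153311 = 4.066

4.066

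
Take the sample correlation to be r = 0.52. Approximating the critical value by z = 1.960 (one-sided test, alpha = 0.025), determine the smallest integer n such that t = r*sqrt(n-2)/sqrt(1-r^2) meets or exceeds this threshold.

13

Need r·√(n−2)/√(1−r²) ≥ 1.960
√(n−2) ≥ 1.960·√(1−0.2704) / 0.52 = 1.960·0.854166 / 0.52 = 3.2195
n−2 ≥ 10.3652  ⇒  n ≥ 12.3652
Smallest integer n = 13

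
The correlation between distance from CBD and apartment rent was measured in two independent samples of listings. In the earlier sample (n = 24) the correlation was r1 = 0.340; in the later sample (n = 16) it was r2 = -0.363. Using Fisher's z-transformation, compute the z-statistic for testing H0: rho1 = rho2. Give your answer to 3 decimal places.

2.081

Fisher z-transforms: z1 = atanh(0.340) = 0.354093, z2 = atanh(-0.363) = -0.380337; difference d = 0.734430
Var(d) = 1/21 + 1/13 = 0.0476190 + 0.0769231 = 0.1245421
z = d/√Var(d) = 0.734430 / √0.1245421 = 0.734430 / 0.352905 = 2.081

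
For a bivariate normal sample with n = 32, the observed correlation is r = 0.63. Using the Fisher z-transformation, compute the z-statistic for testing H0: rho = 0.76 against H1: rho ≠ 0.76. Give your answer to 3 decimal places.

-1.372

Fisher z: atanh(0.63) = 0.741416, atanh(0.76) = 0.996215
z = (z_r − z_0)·√(n−3) = (0.741416 − 0.996215)·√29 = -0.254799 · 5.385165 = -1.372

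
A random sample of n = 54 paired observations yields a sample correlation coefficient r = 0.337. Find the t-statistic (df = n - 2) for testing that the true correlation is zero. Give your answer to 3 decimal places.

1 − r² = 1 − 0.113569 = 0.886431;  √(1−r²) = 0.941505
√(n−2) = √52 = 7.211103
t = r·√(n−2)/√(1−r²) = 0.337 · 7.211103 / 0.941505 = 2.581

2.581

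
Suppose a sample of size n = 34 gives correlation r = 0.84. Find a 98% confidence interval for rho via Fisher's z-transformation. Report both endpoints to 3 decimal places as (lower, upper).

(0.666, 0.927)

z_r = atanh(0.84) = 1.221174;  SE = 1/√(n−3) = 1/√31 = 0.179605
z-limits: 1.221174 ± 2.326·0.179605 = 1.221174 ± 0.417761 = [0.803413, 1.638935]
ρ-limits: (tanh 0.803413, tanh 1.638935) = (0.666, 0.927)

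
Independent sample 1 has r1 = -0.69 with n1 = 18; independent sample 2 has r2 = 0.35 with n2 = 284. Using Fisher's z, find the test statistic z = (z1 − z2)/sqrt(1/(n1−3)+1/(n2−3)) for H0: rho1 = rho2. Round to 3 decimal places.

z1 = atanh(-0.69) = -0.847956,  z2 = atanh(0.35) = 0.365444
SE = √(1/(n1−3) + 1/(n2−3)) = √(1/15 + 1/281) = √(0.0666667 + 0.0035587) = √0.0702254 = 0.265001
z = (z1 − z2)/SE = (-0.847956 − 0.365444) / 0.265001 = -1.213400 / 0.265001 = -4.579

-4.579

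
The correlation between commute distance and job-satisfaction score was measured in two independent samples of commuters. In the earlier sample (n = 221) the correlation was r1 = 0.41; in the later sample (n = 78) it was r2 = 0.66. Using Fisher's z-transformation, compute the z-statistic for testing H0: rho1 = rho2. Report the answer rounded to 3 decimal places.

-2.668

Fisher z-transforms: z1 = atanh(0.41) = 0.435611, z2 = atanh(0.66) = 0.792814; difference d = -0.357203
Var(d) = 1/218 + 1/75 = 0.0045872 + 0.0133333 = 0.0179205
z = d/√Var(d) = -0.357203 / √0.0179205 = -0.357203 / 0.133867 = -2.668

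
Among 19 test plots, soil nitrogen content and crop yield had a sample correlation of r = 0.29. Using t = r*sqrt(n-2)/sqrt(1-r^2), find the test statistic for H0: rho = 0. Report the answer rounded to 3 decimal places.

1.249

t = r·√(n−2) / √(1−r²) with r = 0.29, n = 19
  = 0.29·√17 / √(1 − 0.0841)
  = 0.29·4.123106 / 0.957027
  = 1.195701 / 0.957027 = 1.249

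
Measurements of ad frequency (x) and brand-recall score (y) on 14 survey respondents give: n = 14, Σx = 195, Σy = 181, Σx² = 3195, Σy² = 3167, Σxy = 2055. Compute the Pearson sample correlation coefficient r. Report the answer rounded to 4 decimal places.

-0.7406

S_xy = nΣxy − ΣxΣy = 14·2055 − 195·181 = 28770 − 35295 = -6525
S_xx = nΣx² − (Σx)² = 14·3195 − 195² = 44730 − 38025 = 6705
S_yy = nΣy² − (Σy)² = 14·3167 − 181² = 44338 − 32761 = 11577
r = S_xy / √(S_xx·S_yy) = -6525 / √(6705·11577) = -6525 / √77623785 = -6525 / 8810.4361 = -0.7406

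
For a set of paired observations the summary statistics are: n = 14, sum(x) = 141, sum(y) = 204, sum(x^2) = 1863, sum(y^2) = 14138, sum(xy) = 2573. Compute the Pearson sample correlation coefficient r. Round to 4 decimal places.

Numerator: nΣxy − (Σx)(Σy) = 14·2573 − (141)(204) = 7258
Denominator: √[(nΣx²−(Σx)²)(nΣy²−(Σy)²)]
  nΣx²−(Σx)² = 14·1863 − 19881 = 6201;  nΣy²−(Σy)² = 14·14138 − 41616 = 156316
  √(6201·156316) = √969315516 = 31133.8323
r = 7258 / 31133.8323 = 0.2331

0.2331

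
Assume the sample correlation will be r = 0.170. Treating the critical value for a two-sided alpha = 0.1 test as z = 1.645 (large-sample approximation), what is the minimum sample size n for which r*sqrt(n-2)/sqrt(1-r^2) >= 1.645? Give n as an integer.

r√(n−2)/√(1−r²) ≥ 1.645  ⇔  n−2 ≥ (1.645)²·(1−r²)/r²
(1−r²)/r² = (1−0.028900)/0.028900 = 33.6021
n ≥ 2 + 2.706025·33.6021 = 2 + 90.9281 = 92.9281
⌈92.9281⌉ = 93

93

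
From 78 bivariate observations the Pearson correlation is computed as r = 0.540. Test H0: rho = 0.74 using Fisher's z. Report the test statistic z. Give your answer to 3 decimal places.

Fisher z: atanh(0.540) = 0.604156, atanh(0.74) = 0.950479
z = (z_r − z_0)·√(n−3) = (0.604156 − 0.950479)·√75 = -0.346323 · 8.660254 = -2.999

-2.999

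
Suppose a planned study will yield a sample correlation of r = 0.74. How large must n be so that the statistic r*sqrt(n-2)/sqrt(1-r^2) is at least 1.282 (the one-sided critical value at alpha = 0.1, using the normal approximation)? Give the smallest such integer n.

4

r√(n−2)/√(1−r²) ≥ 1.282  ⇔  n−2 ≥ (1.282)²·(1−r²)/r²
(1−r²)/r² = (1−0.5476)/0.5476 = 0.8262
n ≥ 2 + 1.643524·0.8262 = 2 + 1.3579 = 3.3579
⌈3.3579⌉ = 4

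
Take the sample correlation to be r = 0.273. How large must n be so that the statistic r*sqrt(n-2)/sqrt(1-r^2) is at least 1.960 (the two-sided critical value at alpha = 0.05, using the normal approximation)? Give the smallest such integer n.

50

r√(n−2)/√(1−r²) ≥ 1.960  ⇔  n−2 ≥ (1.960)²·(1−r²)/r²
(1−r²)/r² = (1−0.074529)/0.074529 = 12.4176
n ≥ 2 + 3.8416·12.4176 = 2 + 47.7035 = 49.7035
⌈49.7035⌉ = 50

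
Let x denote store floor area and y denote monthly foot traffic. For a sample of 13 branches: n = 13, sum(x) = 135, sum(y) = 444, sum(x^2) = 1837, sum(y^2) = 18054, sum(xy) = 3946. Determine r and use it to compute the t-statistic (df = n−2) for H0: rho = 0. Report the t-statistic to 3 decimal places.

Numerator: nΣxy − (Σx)(Σy) = 13·3946 − (135)(444) = -8642
Denominator: √[(nΣx²−(Σx)²)(nΣy²−(Σy)²)]
  nΣx²−(Σx)² = 13·1837 − 18225 = 5656;  nΣy²−(Σy)² = 13·18054 − 197136 = 37566
  √(5656·37566) = √212473296 = 14576.4638
r = -8642 / 14576.4638 = -0.5929
t = r·√(n−2)/√(1−r²) = -0.5929·√11 / √(1−0.351530) = -1.966427 / 0.805276 = -2.442

-2.442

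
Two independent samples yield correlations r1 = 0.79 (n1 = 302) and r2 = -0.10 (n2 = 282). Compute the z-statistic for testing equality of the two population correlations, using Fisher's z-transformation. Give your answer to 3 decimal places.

14.077

z1 = atanh(0.79) = 1.071432,  z2 = atanh(-0.10) = -0.100335
SE = √(1/(n1−3) + 1/(n2−3)) = √(1/299 + 1/279) = √(0.0033445 + 0.0035842) = √0.0069287 = 0.083239
z = (z1 − z2)/SE = (1.071432 − (-0.100335)) / 0.083239 = 1.171767 / 0.083239 = 14.077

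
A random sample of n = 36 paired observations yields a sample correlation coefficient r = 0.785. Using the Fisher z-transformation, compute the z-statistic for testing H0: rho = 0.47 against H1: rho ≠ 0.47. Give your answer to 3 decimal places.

3.149

z_r = atanh(0.785) = 1.058268,  z_0 = atanh(0.47) = 0.510070
SE = 1/√(n−3) = 1/√33 = 0.174078
z = (z_r − z_0)/SE = (1.058268 − 0.510070) / 0.174078 = 0.548198 / 0.174078 = 3.149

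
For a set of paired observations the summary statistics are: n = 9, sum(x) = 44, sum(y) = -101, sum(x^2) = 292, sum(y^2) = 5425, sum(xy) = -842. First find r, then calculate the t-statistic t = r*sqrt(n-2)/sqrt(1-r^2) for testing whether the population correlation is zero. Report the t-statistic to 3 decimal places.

S_xy = nΣxy − ΣxΣy = 9·(-842) − 44·(-101) = -7578 − (-4444) = -3134
S_xx = nΣx² − (Σx)² = 9·292 − 44² = 2628 − 1936 = 692
S_yy = nΣy² − (Σy)² = 9·5425 − (-101)² = 48825 − 10201 = 38624
r = S_xy / √(S_xx·S_yy) = -3134 / √(692·38624) = -3134 / √26727808 = -3134 / 5169.8944 = -0.6062
t = r·√(n−2)/√(1−r²) = -0.6062·√7 / √(1−0.367478) = -1.603854 / 0.795313 = -2.017

-2.017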